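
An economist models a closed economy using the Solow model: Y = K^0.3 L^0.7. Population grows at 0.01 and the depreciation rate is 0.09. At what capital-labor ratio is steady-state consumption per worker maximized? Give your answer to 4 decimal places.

Capital per worker breaks even when investment replaces (n + δ)·k; here n + δ = 0.1.
Golden rule sets MPK = n+δ: 0.3·k^(0.3−1) = 0.1, so k_gold = (0.3/0.1)^(1/0.7) ≈ 4.8040.

k_gold ≈ 4.8040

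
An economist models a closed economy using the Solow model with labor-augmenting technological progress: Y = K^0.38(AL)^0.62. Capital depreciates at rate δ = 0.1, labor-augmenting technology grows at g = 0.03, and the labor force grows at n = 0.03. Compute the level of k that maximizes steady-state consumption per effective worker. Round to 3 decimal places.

k_gold ≈ 4.036

The effective depreciation rate is n + g + δ = 0.03 + 0.03 + 0.1 = 0.16.
At the golden rule the marginal product of capital equals n+g+δ: 0.38·k^(0.38−1) = 0.16. Solving, k_gold = (0.38/0.16)^(1/0.62) ≈ 4.0356.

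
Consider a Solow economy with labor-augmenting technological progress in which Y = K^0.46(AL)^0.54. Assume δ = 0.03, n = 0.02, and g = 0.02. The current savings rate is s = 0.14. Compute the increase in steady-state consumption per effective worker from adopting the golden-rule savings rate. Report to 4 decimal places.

n + g + δ = 0.02 + 0.02 + 0.03 = 0.07.
Current steady state (s = 0.14): k* = (0.14/0.07)^(1/0.54) ≈ 3.6096, y* = 3.6096^0.46 ≈ 1.8048, c* = (1−0.14)·1.8048 ≈ 1.5521.
Maximizing c = f(k) − (n+g+δ)·k gives f'(k) = n+g+δ, i.e. 0.46·k^(0.46−1) = 0.07, so k_gold = (0.46/0.07)^(1/0.54) ≈ 32.6727.
y_gold = 32.6727^0.46 ≈ 4.9719, c_gold = y_gold − 0.07·k_gold ≈ 2.6848.
Gain: Δc = 2.6848 − 1.5521 ≈ 1.1327.

Δc ≈ 1.1327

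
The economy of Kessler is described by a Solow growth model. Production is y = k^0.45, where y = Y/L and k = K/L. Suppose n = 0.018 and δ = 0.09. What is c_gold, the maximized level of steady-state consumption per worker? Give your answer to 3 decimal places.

The effective depreciation rate is n + δ = 0.018 + 0.09 = 0.108.
Setting f'(k) = n+δ gives 0.45·k^(0.45−1) = 0.108, hence k_gold = (0.45/0.108)^(1/0.55) ≈ 13.3933.
y_gold = 13.3933^0.45 ≈ 3.2144.
c_gold = y_gold − (n+δ)·k_gold = 3.2144 − 0.108·13.3933 ≈ 1.7679.

c_gold ≈ 1.768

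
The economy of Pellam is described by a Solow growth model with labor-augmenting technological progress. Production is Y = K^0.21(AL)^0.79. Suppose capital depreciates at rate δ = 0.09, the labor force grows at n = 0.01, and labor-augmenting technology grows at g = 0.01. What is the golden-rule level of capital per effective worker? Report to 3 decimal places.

k_gold ≈ 2.267

The effective depreciation rate is n + g + δ = 0.01 + 0.01 + 0.09 = 0.11.
Setting f'(k) = n+g+δ gives 0.21·k^(0.21−1) = 0.11, hence k_gold = (0.21/0.11)^(1/0.79) ≈ 2.2671.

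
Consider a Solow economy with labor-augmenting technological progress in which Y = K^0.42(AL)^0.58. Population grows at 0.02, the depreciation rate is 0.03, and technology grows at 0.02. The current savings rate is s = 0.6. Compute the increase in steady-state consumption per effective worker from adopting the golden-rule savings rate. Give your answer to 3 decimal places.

Δc ≈ 0.227

The effective depreciation rate is n + g + δ = 0.02 + 0.02 + 0.03 = 0.07.
Current steady state (s = 0.6): k* = (0.6/0.07)^(1/0.58) ≈ 40.6174, y* = 40.6174^0.42 ≈ 4.7387, c* = (1−0.6)·4.7387 ≈ 1.8955.
At the golden rule the marginal product of capital equals n+g+δ: 0.42·k^(0.42−1) = 0.07. Solving, k_gold = (0.42/0.07)^(1/0.58) ≈ 21.9604.
y_gold = 21.9604^0.42 ≈ 3.6601, c_gold = y_gold − 0.07·k_gold ≈ 2.1228.
Gain: Δc = 2.1228 − 1.8955 ≈ 0.2274.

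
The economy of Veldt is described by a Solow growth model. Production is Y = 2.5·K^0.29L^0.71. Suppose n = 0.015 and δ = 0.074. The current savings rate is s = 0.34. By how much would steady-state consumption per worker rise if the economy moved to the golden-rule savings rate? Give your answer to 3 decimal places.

n + δ = 0.015 + 0.074 = 0.089.
Current steady state (s = 0.34): k* = (0.34·2.5/0.089)^(1/0.71) ≈ 24.0061, y* = 2.5·24.0061^0.29 ≈ 6.2840, c* = (1−0.34)·6.2840 ≈ 4.1474.
Setting f'(k) = n+δ gives 0.29·2.5·k^(0.29−1) = 0.089, hence k_gold = (0.29·2.5/0.089)^(1/0.71) ≈ 19.1878.
y_gold = 2.5·19.1878^0.29 ≈ 5.8887, c_gold = y_gold − 0.089·k_gold ≈ 4.1810.
Gain: Δc = 4.1810 − 4.1474 ≈ 0.0335.

Δc ≈ 0.034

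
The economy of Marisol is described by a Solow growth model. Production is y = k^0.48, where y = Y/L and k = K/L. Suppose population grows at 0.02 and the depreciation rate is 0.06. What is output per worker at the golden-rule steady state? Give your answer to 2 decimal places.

y_gold ≈ 5.23

n + δ = 0.02 + 0.06 = 0.08.
Golden rule sets MPK = n+δ: 0.48·k^(0.48−1) = 0.08, so k_gold = (0.48/0.08)^(1/0.52) ≈ 31.3650.
Output: y_gold = k_gold^0.48 = 31.3650^0.48 ≈ 5.2275.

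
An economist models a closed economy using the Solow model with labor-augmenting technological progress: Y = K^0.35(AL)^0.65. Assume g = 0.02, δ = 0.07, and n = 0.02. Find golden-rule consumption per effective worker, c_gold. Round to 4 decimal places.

c_gold ≈ 1.2122

Capital per effective worker breaks even when investment replaces (n + g + δ)·k; here n + g + δ = 0.11.
Setting f'(k) = n+g+δ gives 0.35·k^(0.35−1) = 0.11, hence k_gold = (0.35/0.11)^(1/0.65) ≈ 5.9340.
y_gold = 5.9340^0.35 ≈ 1.8650.
c_gold = y_gold − (n+g+δ)·k_gold = 1.8650 − 0.11·5.9340 ≈ 1.2122.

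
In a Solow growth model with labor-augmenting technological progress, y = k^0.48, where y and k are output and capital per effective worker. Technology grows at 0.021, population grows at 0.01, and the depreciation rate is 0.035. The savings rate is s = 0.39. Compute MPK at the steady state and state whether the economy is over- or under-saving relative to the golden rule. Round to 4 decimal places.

under-saving; MPK ≈ 0.0812

Capital per effective worker breaks even when investment replaces (n + g + δ)·k; here n + g + δ = 0.066.
Steady-state k*: s·k^0.48 = 0.066·k gives k* = (0.39/0.066)^(1/0.52) ≈ 30.4575.
MPK = 0.48·30.4575^(-0.52) ≈ 0.0812.
MPK > n+g+δ = 0.066, so the economy is dynamically efficient (under-saving).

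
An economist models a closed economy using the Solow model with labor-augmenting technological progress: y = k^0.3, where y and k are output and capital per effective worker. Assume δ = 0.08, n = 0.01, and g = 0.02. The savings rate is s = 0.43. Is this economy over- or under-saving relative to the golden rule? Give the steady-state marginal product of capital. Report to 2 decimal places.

over-saving; MPK ≈ 0.08

Break-even investment rate: n + g + δ = 0.01 + 0.02 + 0.08 = 0.11.
Steady-state k*: s·k^0.3 = 0.11·k gives k* = (0.43/0.11)^(1/0.7) ≈ 7.0117.
MPK = 0.3·7.0117^(-0.7) ≈ 0.0767.
MPK < n+g+δ = 0.11, so the economy is dynamically inefficient (over-saving).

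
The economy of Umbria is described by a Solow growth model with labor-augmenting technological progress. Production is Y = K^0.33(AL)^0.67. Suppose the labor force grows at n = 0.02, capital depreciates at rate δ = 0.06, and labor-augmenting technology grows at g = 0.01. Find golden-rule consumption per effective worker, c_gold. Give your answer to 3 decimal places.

c_gold ≈ 1.271

Capital per effective worker breaks even when investment replaces (n + g + δ)·k; here n + g + δ = 0.09.
Maximizing c = f(k) − (n+g+δ)·k gives f'(k) = n+g+δ, i.e. 0.33·k^(0.33−1) = 0.09, so k_gold = (0.33/0.09)^(1/0.67) ≈ 6.9534.
y_gold = 6.9534^0.33 ≈ 1.8964.
c_gold = y_gold − (n+g+δ)·k_gold = 1.8964 − 0.09·6.9534 ≈ 1.2706.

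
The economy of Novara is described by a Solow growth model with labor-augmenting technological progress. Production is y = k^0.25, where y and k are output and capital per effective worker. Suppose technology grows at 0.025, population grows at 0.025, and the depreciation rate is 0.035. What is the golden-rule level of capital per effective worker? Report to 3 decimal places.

k_gold ≈ 4.214

Capital per effective worker breaks even when investment replaces (n + g + δ)·k; here n + g + δ = 0.085.
At the golden rule the marginal product of capital equals n+g+δ: 0.25·k^(0.25−1) = 0.085. Solving, k_gold = (0.25/0.085)^(1/0.75) ≈ 4.2140.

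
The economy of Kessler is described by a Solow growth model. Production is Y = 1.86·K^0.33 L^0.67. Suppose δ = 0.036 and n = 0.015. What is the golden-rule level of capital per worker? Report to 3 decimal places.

Break-even investment rate: n + δ = 0.015 + 0.036 = 0.051.
Maximizing c = f(k) − (n+δ)·k gives f'(k) = n+δ, i.e. 0.33·1.86·k^(0.33−1) = 0.051, so k_gold = (0.33·1.86/0.051)^(1/0.67) ≈ 40.9847.

k_gold ≈ 40.985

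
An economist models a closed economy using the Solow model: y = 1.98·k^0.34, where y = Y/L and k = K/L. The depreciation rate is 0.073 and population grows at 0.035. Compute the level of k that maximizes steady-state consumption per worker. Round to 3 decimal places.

k_gold ≈ 16.000

Capital per worker breaks even when investment replaces (n + δ)·k; here n + δ = 0.108.
Golden rule sets MPK = n+δ: 0.34·1.98·k^(0.34−1) = 0.108, so k_gold = (0.34·1.98/0.108)^(1/0.66) ≈ 16.0001.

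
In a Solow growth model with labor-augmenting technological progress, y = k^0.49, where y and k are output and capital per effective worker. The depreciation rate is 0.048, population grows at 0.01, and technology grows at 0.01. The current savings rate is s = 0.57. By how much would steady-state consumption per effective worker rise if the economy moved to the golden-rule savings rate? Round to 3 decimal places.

Δc ≈ 0.085

n + g + δ = 0.01 + 0.01 + 0.048 = 0.068.
Current steady state (s = 0.57): k* = (0.57/0.068)^(1/0.51) ≈ 64.6430, y* = 64.6430^0.49 ≈ 7.7118, c* = (1−0.57)·7.7118 ≈ 3.3161.
At the golden rule the marginal product of capital equals n+g+δ: 0.49·k^(0.49−1) = 0.068. Solving, k_gold = (0.49/0.068)^(1/0.51) ≈ 48.0551.
y_gold = 48.0551^0.49 ≈ 6.6689, c_gold = y_gold − 0.068·k_gold ≈ 3.4011.
Gain: Δc = 3.4011 − 3.3161 ≈ 0.0851.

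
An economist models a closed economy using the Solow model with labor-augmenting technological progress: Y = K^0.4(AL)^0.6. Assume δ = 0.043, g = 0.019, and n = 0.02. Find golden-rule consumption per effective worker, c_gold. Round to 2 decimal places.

Break-even investment rate: n + g + δ = 0.02 + 0.019 + 0.043 = 0.082.
At the golden rule the marginal product of capital equals n+g+δ: 0.4·k^(0.4−1) = 0.082. Solving, k_gold = (0.4/0.082)^(1/0.6) ≈ 14.0306.
y_gold = 14.0306^0.4 ≈ 2.8763.
c_gold = y_gold − (n+g+δ)·k_gold = 2.8763 − 0.082·14.0306 ≈ 1.7258.

c_gold ≈ 1.73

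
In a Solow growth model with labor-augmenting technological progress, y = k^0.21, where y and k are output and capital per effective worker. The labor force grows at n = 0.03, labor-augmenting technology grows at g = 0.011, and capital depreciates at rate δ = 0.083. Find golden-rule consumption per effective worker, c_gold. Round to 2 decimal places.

c_gold ≈ 0.91

n + g + δ = 0.03 + 0.011 + 0.083 = 0.124.
At the golden rule the marginal product of capital equals n+g+δ: 0.21·k^(0.21−1) = 0.124. Solving, k_gold = (0.21/0.124)^(1/0.79) ≈ 1.9481.
y_gold = 1.9481^0.21 ≈ 1.1503.
c_gold = y_gold − (n+g+δ)·k_gold = 1.1503 − 0.124·1.9481 ≈ 0.9088.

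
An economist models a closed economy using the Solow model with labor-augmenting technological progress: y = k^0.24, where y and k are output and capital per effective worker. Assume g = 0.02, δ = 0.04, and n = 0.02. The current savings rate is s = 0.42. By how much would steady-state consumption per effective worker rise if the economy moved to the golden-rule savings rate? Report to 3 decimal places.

Break-even investment rate: n + g + δ = 0.02 + 0.02 + 0.04 = 0.08.
Current steady state (s = 0.42): k* = (0.42/0.08)^(1/0.76) ≈ 8.8629, y* = 8.8629^0.24 ≈ 1.6882, c* = (1−0.42)·1.6882 ≈ 0.9791.
Golden rule sets MPK = n+g+δ: 0.24·k^(0.24−1) = 0.08, so k_gold = (0.24/0.08)^(1/0.76) ≈ 4.2442.
y_gold = 4.2442^0.24 ≈ 1.4147, c_gold = y_gold − 0.08·k_gold ≈ 1.0752.
Gain: Δc = 1.0752 − 0.9791 ≈ 0.0960.

Δc ≈ 0.096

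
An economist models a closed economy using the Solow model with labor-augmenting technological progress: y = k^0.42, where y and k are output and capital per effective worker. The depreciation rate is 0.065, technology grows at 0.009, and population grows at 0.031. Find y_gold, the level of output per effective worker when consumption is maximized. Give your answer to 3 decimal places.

Capital per effective worker breaks even when investment replaces (n + g + δ)·k; here n + g + δ = 0.105.
Golden rule sets MPK = n+g+δ: 0.42·k^(0.42−1) = 0.105, so k_gold = (0.42/0.105)^(1/0.58) ≈ 10.9153.
Output: y_gold = k_gold^0.42 = 10.9153^0.42 ≈ 2.7288.

y_gold ≈ 2.729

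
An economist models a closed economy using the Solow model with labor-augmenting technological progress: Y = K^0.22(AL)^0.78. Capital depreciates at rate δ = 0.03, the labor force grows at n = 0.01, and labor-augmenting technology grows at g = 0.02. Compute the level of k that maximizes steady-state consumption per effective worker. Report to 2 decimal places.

k_gold ≈ 5.29

n + g + δ = 0.01 + 0.02 + 0.03 = 0.06.
Golden rule sets MPK = n+g+δ: 0.22·k^(0.22−1) = 0.06, so k_gold = (0.22/0.06)^(1/0.78) ≈ 5.2896.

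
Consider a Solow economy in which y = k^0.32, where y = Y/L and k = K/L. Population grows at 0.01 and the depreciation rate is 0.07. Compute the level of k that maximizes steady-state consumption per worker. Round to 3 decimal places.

k_gold ≈ 7.680

The effective depreciation rate is n + δ = 0.01 + 0.07 = 0.08.
Setting f'(k) = n+δ gives 0.32·k^(0.32−1) = 0.08, hence k_gold = (0.32/0.08)^(1/0.68) ≈ 7.6804.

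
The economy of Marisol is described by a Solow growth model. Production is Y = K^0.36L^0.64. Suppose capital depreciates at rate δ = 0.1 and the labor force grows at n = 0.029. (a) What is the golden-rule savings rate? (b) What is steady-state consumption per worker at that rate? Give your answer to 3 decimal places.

Break-even investment rate: n + δ = 0.029 + 0.1 = 0.129.
For Cobb-Douglas, s_gold equals capital's share: s_gold = 0.36.
At the golden rule the marginal product of capital equals n+δ: 0.36·k^(0.36−1) = 0.129. Solving, k_gold = (0.36/0.129)^(1/0.64) ≈ 4.9708.
y_gold = 4.9708^0.36 ≈ 1.7812; c_gold = (1−0.36)·y_gold ≈ 1.1400.

(a) s_gold = 0.360; (b) c_gold ≈ 1.140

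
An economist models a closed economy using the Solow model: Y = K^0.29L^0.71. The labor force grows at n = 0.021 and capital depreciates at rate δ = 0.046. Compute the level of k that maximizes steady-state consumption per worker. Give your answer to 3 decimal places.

n + δ = 0.021 + 0.046 = 0.067.
Golden rule sets MPK = n+δ: 0.29·k^(0.29−1) = 0.067, so k_gold = (0.29/0.067)^(1/0.71) ≈ 7.8746.

k_gold ≈ 7.875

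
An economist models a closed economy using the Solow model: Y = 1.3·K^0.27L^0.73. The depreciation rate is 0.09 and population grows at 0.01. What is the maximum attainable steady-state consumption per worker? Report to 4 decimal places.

Capital per worker breaks even when investment replaces (n + δ)·k; here n + δ = 0.1.
At the golden rule the marginal product of capital equals n+δ: 0.27·1.3·k^(0.27−1) = 0.1. Solving, k_gold = (0.27·1.3/0.1)^(1/0.73) ≈ 5.5847.
y_gold = 1.3·5.5847^0.27 ≈ 2.0684.
c_gold = y_gold − (n+δ)·k_gold = 2.0684 − 0.1·5.5847 ≈ 1.5099.

c_gold ≈ 1.5099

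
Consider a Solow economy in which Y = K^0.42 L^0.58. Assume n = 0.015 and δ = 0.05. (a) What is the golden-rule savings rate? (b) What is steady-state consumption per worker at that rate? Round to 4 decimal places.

(a) s_gold = 0.4200; (b) c_gold ≈ 2.2399

Capital per worker breaks even when investment replaces (n + δ)·k; here n + δ = 0.065.
For Cobb-Douglas, s_gold equals capital's share: s_gold = 0.42.
Golden rule sets MPK = n+δ: 0.42·k^(0.42−1) = 0.065, so k_gold = (0.42/0.065)^(1/0.58) ≈ 24.9535.
y_gold = 24.9535^0.42 ≈ 3.8618; c_gold = (1−0.42)·y_gold ≈ 2.2399.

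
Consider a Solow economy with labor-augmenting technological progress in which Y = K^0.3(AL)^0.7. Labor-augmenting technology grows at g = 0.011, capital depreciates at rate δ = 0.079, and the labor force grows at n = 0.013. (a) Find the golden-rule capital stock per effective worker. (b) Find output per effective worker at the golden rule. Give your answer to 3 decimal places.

n + g + δ = 0.013 + 0.011 + 0.079 = 0.103.
At the golden rule the marginal product of capital equals n+g+δ: 0.3·k^(0.3−1) = 0.103. Solving, k_gold = (0.3/0.103)^(1/0.7) ≈ 4.6054.
y_gold = 4.6054^0.3 ≈ 1.5812.

(a) k_gold ≈ 4.605; (b) y_gold ≈ 1.581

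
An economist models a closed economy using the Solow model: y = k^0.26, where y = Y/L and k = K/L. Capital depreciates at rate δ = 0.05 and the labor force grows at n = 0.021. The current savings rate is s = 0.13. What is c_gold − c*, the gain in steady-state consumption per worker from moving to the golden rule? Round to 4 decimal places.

n + δ = 0.021 + 0.05 = 0.071.
Current steady state (s = 0.13): k* = (0.13/0.071)^(1/0.74) ≈ 2.2645, y* = 2.2645^0.26 ≈ 1.2368, c* = (1−0.13)·1.2368 ≈ 1.0760.
Setting f'(k) = n+δ gives 0.26·k^(0.26−1) = 0.071, hence k_gold = (0.26/0.071)^(1/0.74) ≈ 5.7780.
y_gold = 5.7780^0.26 ≈ 1.5778, c_gold = y_gold − 0.071·k_gold ≈ 1.1676.
Gain: Δc = 1.1676 − 1.0760 ≈ 0.0916.

Δc ≈ 0.0916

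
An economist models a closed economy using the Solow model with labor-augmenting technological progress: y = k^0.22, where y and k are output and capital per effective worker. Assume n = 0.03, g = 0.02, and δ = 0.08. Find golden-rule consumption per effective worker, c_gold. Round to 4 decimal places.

Break-even investment rate: n + g + δ = 0.03 + 0.02 + 0.08 = 0.13.
Maximizing c = f(k) − (n+g+δ)·k gives f'(k) = n+g+δ, i.e. 0.22·k^(0.22−1) = 0.13, so k_gold = (0.22/0.13)^(1/0.78) ≈ 1.9630.
y_gold = 1.9630^0.22 ≈ 1.1600.
c_gold = y_gold − (n+g+δ)·k_gold = 1.1600 − 0.13·1.9630 ≈ 0.9048.

c_gold ≈ 0.9048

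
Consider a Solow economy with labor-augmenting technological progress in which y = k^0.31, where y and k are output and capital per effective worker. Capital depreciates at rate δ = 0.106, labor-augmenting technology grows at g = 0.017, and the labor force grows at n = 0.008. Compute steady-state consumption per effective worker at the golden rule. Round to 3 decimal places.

c_gold ≈ 1.016

Break-even investment rate: n + g + δ = 0.008 + 0.017 + 0.106 = 0.131.
Golden rule sets MPK = n+g+δ: 0.31·k^(0.31−1) = 0.131, so k_gold = (0.31/0.131)^(1/0.69) ≈ 3.4847.
y_gold = 3.4847^0.31 ≈ 1.4725.
c_gold = y_gold − (n+g+δ)·k_gold = 1.4725 − 0.131·3.4847 ≈ 1.0161.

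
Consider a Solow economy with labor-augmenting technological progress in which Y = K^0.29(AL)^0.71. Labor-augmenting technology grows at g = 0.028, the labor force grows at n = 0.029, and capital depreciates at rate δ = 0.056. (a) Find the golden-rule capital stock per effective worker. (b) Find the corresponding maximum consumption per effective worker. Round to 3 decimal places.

The effective depreciation rate is n + g + δ = 0.029 + 0.028 + 0.056 = 0.113.
Setting f'(k) = n+g+δ gives 0.29·k^(0.29−1) = 0.113, hence k_gold = (0.29/0.113)^(1/0.71) ≈ 3.7714.
y_gold = 3.7714^0.29 ≈ 1.4696; c_gold = y_gold − 0.113·k_gold ≈ 1.0434.

(a) k_gold ≈ 3.771; (b) c_gold ≈ 1.043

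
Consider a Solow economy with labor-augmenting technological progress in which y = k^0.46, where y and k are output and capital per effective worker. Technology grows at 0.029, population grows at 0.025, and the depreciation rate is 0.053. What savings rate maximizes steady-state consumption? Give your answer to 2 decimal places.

s_gold = 0.46

Capital per effective worker breaks even when investment replaces (n + g + δ)·k; here n + g + δ = 0.107.
At the golden rule MPK = n+g+δ, and in any Cobb-Douglas steady state s = (n+g+δ)·k/y = MPK·k/y = capital's share 0.46.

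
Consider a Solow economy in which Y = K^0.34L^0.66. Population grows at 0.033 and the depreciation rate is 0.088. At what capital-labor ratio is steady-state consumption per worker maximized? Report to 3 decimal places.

k_gold ≈ 4.785

The effective depreciation rate is n + δ = 0.033 + 0.088 = 0.121.
At the golden rule the marginal product of capital equals n+δ: 0.34·k^(0.34−1) = 0.121. Solving, k_gold = (0.34/0.121)^(1/0.66) ≈ 4.7845.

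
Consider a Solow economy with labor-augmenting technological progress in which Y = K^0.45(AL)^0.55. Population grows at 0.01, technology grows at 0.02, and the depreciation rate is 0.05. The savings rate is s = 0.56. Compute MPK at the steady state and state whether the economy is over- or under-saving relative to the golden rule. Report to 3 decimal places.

over-saving; MPK ≈ 0.064

Break-even investment rate: n + g + δ = 0.01 + 0.02 + 0.05 = 0.08.
Steady-state k*: s·k^0.45 = 0.08·k gives k* = (0.56/0.08)^(1/0.55) ≈ 34.3987.
MPK = 0.45·34.3987^(-0.55) ≈ 0.0643.
MPK < n+g+δ = 0.08, so the economy is dynamically inefficient (over-saving).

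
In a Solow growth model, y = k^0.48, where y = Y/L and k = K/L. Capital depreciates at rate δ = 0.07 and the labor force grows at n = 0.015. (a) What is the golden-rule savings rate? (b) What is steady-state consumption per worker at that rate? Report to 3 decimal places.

Capital per worker breaks even when investment replaces (n + δ)·k; here n + δ = 0.085.
For Cobb-Douglas, s_gold equals capital's share: s_gold = 0.48.
Setting f'(k) = n+δ gives 0.48·k^(0.48−1) = 0.085, hence k_gold = (0.48/0.085)^(1/0.52) ≈ 27.9134.
y_gold = 27.9134^0.48 ≈ 4.9430; c_gold = (1−0.48)·y_gold ≈ 2.5704.

(a) s_gold = 0.480; (b) c_gold ≈ 2.570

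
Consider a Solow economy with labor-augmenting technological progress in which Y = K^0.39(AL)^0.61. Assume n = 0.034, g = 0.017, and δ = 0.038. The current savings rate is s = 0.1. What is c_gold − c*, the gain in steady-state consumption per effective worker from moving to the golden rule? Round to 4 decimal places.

Δc ≈ 0.5992

Capital per effective worker breaks even when investment replaces (n + g + δ)·k; here n + g + δ = 0.089.
Current steady state (s = 0.1): k* = (0.1/0.089)^(1/0.61) ≈ 1.2105, y* = 1.2105^0.39 ≈ 1.0774, c* = (1−0.1)·1.0774 ≈ 0.9696.
Maximizing c = f(k) − (n+g+δ)·k gives f'(k) = n+g+δ, i.e. 0.39·k^(0.39−1) = 0.089, so k_gold = (0.39/0.089)^(1/0.61) ≈ 11.2700.
y_gold = 11.2700^0.39 ≈ 2.5719, c_gold = y_gold − 0.089·k_gold ≈ 1.5688.
Gain: Δc = 1.5688 − 0.9696 ≈ 0.5992.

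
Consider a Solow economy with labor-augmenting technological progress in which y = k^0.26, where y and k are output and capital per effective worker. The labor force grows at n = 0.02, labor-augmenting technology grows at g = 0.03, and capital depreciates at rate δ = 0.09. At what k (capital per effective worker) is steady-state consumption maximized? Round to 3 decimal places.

k_gold ≈ 2.308

Capital per effective worker breaks even when investment replaces (n + g + δ)·k; here n + g + δ = 0.14.
Setting f'(k) = n+g+δ gives 0.26·k^(0.26−1) = 0.14, hence k_gold = (0.26/0.14)^(1/0.74) ≈ 2.3084.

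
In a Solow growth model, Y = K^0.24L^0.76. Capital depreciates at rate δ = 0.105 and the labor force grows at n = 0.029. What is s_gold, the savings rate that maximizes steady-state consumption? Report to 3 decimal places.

Capital per worker breaks even when investment replaces (n + δ)·k; here n + δ = 0.134.
At the golden rule MPK = n+δ, and in any Cobb-Douglas steady state s = (n+δ)·k/y = MPK·k/y = capital's share 0.24.

s_gold = 0.240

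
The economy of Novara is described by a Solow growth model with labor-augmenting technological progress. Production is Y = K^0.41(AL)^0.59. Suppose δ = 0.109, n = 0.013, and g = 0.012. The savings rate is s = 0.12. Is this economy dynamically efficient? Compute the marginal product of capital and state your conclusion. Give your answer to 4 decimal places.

Break-even investment rate: n + g + δ = 0.013 + 0.012 + 0.109 = 0.134.
Steady-state k*: s·k^0.41 = 0.134·k gives k* = (0.12/0.134)^(1/0.59) ≈ 0.8294.
MPK = 0.41·0.8294^(-0.59) ≈ 0.4578.
MPK > n+g+δ = 0.134, so the economy is dynamically efficient (under-saving).

dynamically efficient; MPK ≈ 0.4578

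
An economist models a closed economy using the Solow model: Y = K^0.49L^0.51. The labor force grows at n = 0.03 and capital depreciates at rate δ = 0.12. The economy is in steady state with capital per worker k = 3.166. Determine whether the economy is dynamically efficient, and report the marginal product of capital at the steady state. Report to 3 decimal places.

dynamically efficient; MPK ≈ 0.272

Capital per worker breaks even when investment replaces (n + δ)·k; here n + δ = 0.15.
MPK = 0.49·k^(0.49−1) = 0.49·3.166^(-0.51) ≈ 0.2722.
MPK > 0.15, so the economy is dynamically efficient (under-saving).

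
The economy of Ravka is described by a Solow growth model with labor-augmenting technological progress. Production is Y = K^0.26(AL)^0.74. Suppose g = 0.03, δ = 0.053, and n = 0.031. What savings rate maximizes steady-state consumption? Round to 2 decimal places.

The effective depreciation rate is n + g + δ = 0.031 + 0.03 + 0.053 = 0.114.
At the golden rule MPK = n+g+δ, and in any Cobb-Douglas steady state s = (n+g+δ)·k/y = MPK·k/y = capital's share 0.26.

s_gold = 0.26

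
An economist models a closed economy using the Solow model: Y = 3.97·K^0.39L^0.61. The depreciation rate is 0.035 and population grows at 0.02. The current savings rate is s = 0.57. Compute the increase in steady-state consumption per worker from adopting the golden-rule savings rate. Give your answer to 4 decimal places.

Δc ≈ 2.0768

The effective depreciation rate is n + δ = 0.02 + 0.035 = 0.055.
Current steady state (s = 0.57): k* = (0.57·3.97/0.055)^(1/0.61) ≈ 442.9940, y* = 3.97·442.9940^0.39 ≈ 42.7450, c* = (1−0.57)·42.7450 ≈ 18.3804.
Maximizing c = f(k) − (n+δ)·k gives f'(k) = n+δ, i.e. 0.39·3.97·k^(0.39−1) = 0.055, so k_gold = (0.39·3.97/0.055)^(1/0.61) ≈ 237.8029.
y_gold = 3.97·237.8029^0.39 ≈ 33.5363, c_gold = y_gold − 0.055·k_gold ≈ 20.4571.
Gain: Δc = 20.4571 − 18.3804 ≈ 2.0768.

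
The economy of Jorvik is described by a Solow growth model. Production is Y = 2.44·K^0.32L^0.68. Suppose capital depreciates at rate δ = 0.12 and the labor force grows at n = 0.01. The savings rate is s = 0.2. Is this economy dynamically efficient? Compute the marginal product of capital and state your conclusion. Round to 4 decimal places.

dynamically efficient; MPK ≈ 0.2080

Capital per worker breaks even when investment replaces (n + δ)·k; here n + δ = 0.13.
Steady-state k*: s·A·k^0.32 = 0.13·k gives k* = (0.2·2.44/0.13)^(1/0.68) ≈ 6.9955.
MPK = 0.32·2.44·6.9955^(-0.68) ≈ 0.2080.
MPK > n+δ = 0.13, so the economy is dynamically efficient (under-saving).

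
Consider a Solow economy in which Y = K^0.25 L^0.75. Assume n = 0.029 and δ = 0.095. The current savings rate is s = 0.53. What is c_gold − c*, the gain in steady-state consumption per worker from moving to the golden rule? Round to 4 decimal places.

Δc ≈ 0.1847

Capital per worker breaks even when investment replaces (n + δ)·k; here n + δ = 0.124.
Current steady state (s = 0.53): k* = (0.53/0.124)^(1/0.75) ≈ 6.9365, y* = 6.9365^0.25 ≈ 1.6229, c* = (1−0.53)·1.6229 ≈ 0.7628.
Golden rule sets MPK = n+δ: 0.25·k^(0.25−1) = 0.124, so k_gold = (0.25/0.124)^(1/0.75) ≈ 2.5470.
y_gold = 2.5470^0.25 ≈ 1.2633, c_gold = y_gold − 0.124·k_gold ≈ 0.9475.
Gain: Δc = 0.9475 − 0.7628 ≈ 0.1847.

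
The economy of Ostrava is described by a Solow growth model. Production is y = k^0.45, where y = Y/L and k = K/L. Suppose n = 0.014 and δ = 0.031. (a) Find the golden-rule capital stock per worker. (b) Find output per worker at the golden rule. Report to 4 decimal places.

The effective depreciation rate is n + δ = 0.014 + 0.031 = 0.045.
At the golden rule the marginal product of capital equals n+δ: 0.45·k^(0.45−1) = 0.045. Solving, k_gold = (0.45/0.045)^(1/0.55) ≈ 65.7933.
y_gold = 65.7933^0.45 ≈ 6.5793.

(a) k_gold ≈ 65.7933; (b) y_gold ≈ 6.5793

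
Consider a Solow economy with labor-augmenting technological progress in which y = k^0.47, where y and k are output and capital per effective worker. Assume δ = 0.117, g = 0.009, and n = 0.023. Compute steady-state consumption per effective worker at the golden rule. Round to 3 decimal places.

c_gold ≈ 1.468

The effective depreciation rate is n + g + δ = 0.023 + 0.009 + 0.117 = 0.149.
At the golden rule the marginal product of capital equals n+g+δ: 0.47·k^(0.47−1) = 0.149. Solving, k_gold = (0.47/0.149)^(1/0.53) ≈ 8.7366.
y_gold = 8.7366^0.47 ≈ 2.7697.
c_gold = y_gold − (n+g+δ)·k_gold = 2.7697 − 0.149·8.7366 ≈ 1.4679.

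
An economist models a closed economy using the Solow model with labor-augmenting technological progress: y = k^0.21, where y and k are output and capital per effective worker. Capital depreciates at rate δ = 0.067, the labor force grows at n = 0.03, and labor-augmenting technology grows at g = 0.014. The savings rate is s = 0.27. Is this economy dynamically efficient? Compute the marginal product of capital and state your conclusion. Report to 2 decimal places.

dynamically inefficient; MPK ≈ 0.09

The effective depreciation rate is n + g + δ = 0.03 + 0.014 + 0.067 = 0.111.
Steady-state k*: s·k^0.21 = 0.111·k gives k* = (0.27/0.111)^(1/0.79) ≈ 3.0808.
MPK = 0.21·3.0808^(-0.79) ≈ 0.0863.
MPK < n+g+δ = 0.111, so the economy is dynamically inefficient (over-saving).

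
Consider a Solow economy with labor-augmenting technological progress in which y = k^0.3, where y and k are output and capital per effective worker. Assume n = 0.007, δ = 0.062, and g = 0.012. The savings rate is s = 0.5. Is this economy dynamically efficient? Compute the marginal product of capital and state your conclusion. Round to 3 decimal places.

dynamically inefficient; MPK ≈ 0.049

The effective depreciation rate is n + g + δ = 0.007 + 0.012 + 0.062 = 0.081.
Steady-state k*: s·k^0.3 = 0.081·k gives k* = (0.5/0.081)^(1/0.7) ≈ 13.4668.
MPK = 0.3·13.4668^(-0.7) ≈ 0.0486.
MPK < n+g+δ = 0.081, so the economy is dynamically inefficient (over-saving).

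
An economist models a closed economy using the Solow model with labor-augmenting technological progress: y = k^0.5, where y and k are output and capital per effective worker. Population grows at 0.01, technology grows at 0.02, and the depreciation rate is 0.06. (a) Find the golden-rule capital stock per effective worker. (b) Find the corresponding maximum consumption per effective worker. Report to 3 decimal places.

Break-even investment rate: n + g + δ = 0.01 + 0.02 + 0.06 = 0.09.
At the golden rule the marginal product of capital equals n+g+δ: 0.5·k^(0.5−1) = 0.09. Solving, k_gold = (0.5/0.09)^(1/0.5) ≈ 30.8642.
y_gold = 30.8642^0.5 ≈ 5.5556; c_gold = y_gold − 0.09·k_gold ≈ 2.7778.

(a) k_gold ≈ 30.864; (b) c_gold ≈ 2.778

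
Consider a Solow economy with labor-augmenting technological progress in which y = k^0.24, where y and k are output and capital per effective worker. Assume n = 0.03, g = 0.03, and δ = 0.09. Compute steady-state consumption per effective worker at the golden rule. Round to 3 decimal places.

c_gold ≈ 0.882

Break-even investment rate: n + g + δ = 0.03 + 0.03 + 0.09 = 0.15.
Maximizing c = f(k) − (n+g+δ)·k gives f'(k) = n+g+δ, i.e. 0.24·k^(0.24−1) = 0.15, so k_gold = (0.24/0.15)^(1/0.76) ≈ 1.8560.
y_gold = 1.8560^0.24 ≈ 1.1600.
c_gold = y_gold − (n+g+δ)·k_gold = 1.1600 − 0.15·1.8560 ≈ 0.8816.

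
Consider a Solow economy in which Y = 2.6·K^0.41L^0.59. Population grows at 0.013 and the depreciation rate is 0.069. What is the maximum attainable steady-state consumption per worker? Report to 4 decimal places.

Capital per worker breaks even when investment replaces (n + δ)·k; here n + δ = 0.082.
Golden rule sets MPK = n+δ: 0.41·2.6·k^(0.41−1) = 0.082, so k_gold = (0.41·2.6/0.082)^(1/0.59) ≈ 77.2751.
y_gold = 2.6·77.2751^0.41 ≈ 15.4550.
c_gold = y_gold − (n+δ)·k_gold = 15.4550 − 0.082·77.2751 ≈ 9.1185.

c_gold ≈ 9.1185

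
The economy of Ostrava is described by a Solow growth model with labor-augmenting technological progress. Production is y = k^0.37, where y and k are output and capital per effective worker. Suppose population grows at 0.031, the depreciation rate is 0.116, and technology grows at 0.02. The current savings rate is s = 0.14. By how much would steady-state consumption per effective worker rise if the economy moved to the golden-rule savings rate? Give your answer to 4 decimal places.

The effective depreciation rate is n + g + δ = 0.031 + 0.02 + 0.116 = 0.167.
Current steady state (s = 0.14): k* = (0.14/0.167)^(1/0.63) ≈ 0.7558, y* = 0.7558^0.37 ≈ 0.9016, c* = (1−0.14)·0.9016 ≈ 0.7754.
Golden rule sets MPK = n+g+δ: 0.37·k^(0.37−1) = 0.167, so k_gold = (0.37/0.167)^(1/0.63) ≈ 3.5350.
y_gold = 3.5350^0.37 ≈ 1.5955, c_gold = y_gold − 0.167·k_gold ≈ 1.0052.
Gain: Δc = 1.0052 − 0.7754 ≈ 0.2298.

Δc ≈ 0.2298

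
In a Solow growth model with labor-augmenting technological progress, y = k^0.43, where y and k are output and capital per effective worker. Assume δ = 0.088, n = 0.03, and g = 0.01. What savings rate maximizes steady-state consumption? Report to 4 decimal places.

n + g + δ = 0.03 + 0.01 + 0.088 = 0.128.
At the golden rule MPK = n+g+δ, and in any Cobb-Douglas steady state s = (n+g+δ)·k/y = MPK·k/y = capital's share 0.43.

s_gold = 0.4300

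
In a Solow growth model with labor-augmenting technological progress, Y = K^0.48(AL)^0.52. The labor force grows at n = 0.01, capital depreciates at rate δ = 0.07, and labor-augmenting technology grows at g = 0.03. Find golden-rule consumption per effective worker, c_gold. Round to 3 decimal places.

c_gold ≈ 2.026

n + g + δ = 0.01 + 0.03 + 0.07 = 0.11.
At the golden rule the marginal product of capital equals n+g+δ: 0.48·k^(0.48−1) = 0.11. Solving, k_gold = (0.48/0.11)^(1/0.52) ≈ 17.0011.
y_gold = 17.0011^0.48 ≈ 3.8961.
c_gold = y_gold − (n+g+δ)·k_gold = 3.8961 − 0.11·17.0011 ≈ 2.0260.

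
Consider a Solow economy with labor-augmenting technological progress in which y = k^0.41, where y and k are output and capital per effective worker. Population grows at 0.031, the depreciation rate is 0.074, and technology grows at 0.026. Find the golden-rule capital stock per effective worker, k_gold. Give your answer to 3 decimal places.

Capital per effective worker breaks even when investment replaces (n + g + δ)·k; here n + g + δ = 0.131.
Setting f'(k) = n+g+δ gives 0.41·k^(0.41−1) = 0.131, hence k_gold = (0.41/0.131)^(1/0.59) ≈ 6.9159.

k_gold ≈ 6.916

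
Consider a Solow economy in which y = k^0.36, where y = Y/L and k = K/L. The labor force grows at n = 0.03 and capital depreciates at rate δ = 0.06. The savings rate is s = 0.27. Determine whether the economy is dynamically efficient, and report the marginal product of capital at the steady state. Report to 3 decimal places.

n + δ = 0.03 + 0.06 = 0.09.
Steady-state k*: s·k^0.36 = 0.09·k gives k* = (0.27/0.09)^(1/0.64) ≈ 5.5655.
MPK = 0.36·5.5655^(-0.64) ≈ 0.1200.
MPK > n+δ = 0.09, so the economy is dynamically efficient (under-saving).

dynamically efficient; MPK ≈ 0.120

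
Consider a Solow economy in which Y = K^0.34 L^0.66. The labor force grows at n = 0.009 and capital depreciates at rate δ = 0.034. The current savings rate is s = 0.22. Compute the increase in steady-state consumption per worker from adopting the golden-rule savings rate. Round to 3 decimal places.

n + δ = 0.009 + 0.034 = 0.043.
Current steady state (s = 0.22): k* = (0.22/0.043)^(1/0.66) ≈ 11.8624, y* = 11.8624^0.34 ≈ 2.3186, c* = (1−0.22)·2.3186 ≈ 1.8085.
Setting f'(k) = n+δ gives 0.34·k^(0.34−1) = 0.043, hence k_gold = (0.34/0.043)^(1/0.66) ≈ 22.9415.
y_gold = 22.9415^0.34 ≈ 2.9014, c_gold = y_gold − 0.043·k_gold ≈ 1.9149.
Gain: Δc = 1.9149 − 1.8085 ≈ 0.1065.

Δc ≈ 0.106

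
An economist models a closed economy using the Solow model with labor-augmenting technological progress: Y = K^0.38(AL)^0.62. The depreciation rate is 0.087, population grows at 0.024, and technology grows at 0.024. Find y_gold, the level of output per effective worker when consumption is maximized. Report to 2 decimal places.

n + g + δ = 0.024 + 0.024 + 0.087 = 0.135.
Maximizing c = f(k) − (n+g+δ)·k gives f'(k) = n+g+δ, i.e. 0.38·k^(0.38−1) = 0.135, so k_gold = (0.38/0.135)^(1/0.62) ≈ 5.3079.
Output: y_gold = k_gold^0.38 = 5.3079^0.38 ≈ 1.8857.

y_gold ≈ 1.89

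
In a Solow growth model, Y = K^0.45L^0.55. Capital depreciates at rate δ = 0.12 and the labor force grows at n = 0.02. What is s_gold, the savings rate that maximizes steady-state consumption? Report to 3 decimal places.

s_gold = 0.450

Break-even investment rate: n + δ = 0.02 + 0.12 = 0.14.
At the golden rule MPK = n+δ, and in any Cobb-Douglas steady state s = (n+δ)·k/y = MPK·k/y = capital's share 0.45.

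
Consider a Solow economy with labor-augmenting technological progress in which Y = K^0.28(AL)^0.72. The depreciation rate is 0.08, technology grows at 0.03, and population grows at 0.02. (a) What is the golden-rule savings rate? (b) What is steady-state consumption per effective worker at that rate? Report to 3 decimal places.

Capital per effective worker breaks even when investment replaces (n + g + δ)·k; here n + g + δ = 0.13.
For Cobb-Douglas, s_gold equals capital's share: s_gold = 0.28.
Maximizing c = f(k) − (n+g+δ)·k gives f'(k) = n+g+δ, i.e. 0.28·k^(0.28−1) = 0.13, so k_gold = (0.28/0.13)^(1/0.72) ≈ 2.9027.
y_gold = 2.9027^0.28 ≈ 1.3477; c_gold = (1−0.28)·y_gold ≈ 0.9703.

(a) s_gold = 0.280; (b) c_gold ≈ 0.970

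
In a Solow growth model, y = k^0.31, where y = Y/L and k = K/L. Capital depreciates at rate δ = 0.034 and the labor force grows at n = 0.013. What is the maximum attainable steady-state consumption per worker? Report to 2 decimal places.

Capital per worker breaks even when investment replaces (n + δ)·k; here n + δ = 0.047.
At the golden rule the marginal product of capital equals n+δ: 0.31·k^(0.31−1) = 0.047. Solving, k_gold = (0.31/0.047)^(1/0.69) ≈ 15.3936.
y_gold = 15.3936^0.31 ≈ 2.3339.
c_gold = y_gold − (n+δ)·k_gold = 2.3339 − 0.047·15.3936 ≈ 1.6104.

c_gold ≈ 1.61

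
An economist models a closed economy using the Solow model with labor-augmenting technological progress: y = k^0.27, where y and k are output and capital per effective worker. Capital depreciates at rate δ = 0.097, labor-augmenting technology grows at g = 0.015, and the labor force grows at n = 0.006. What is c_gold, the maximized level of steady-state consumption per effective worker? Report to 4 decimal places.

c_gold ≈ 0.9915

Capital per effective worker breaks even when investment replaces (n + g + δ)·k; here n + g + δ = 0.118.
At the golden rule the marginal product of capital equals n+g+δ: 0.27·k^(0.27−1) = 0.118. Solving, k_gold = (0.27/0.118)^(1/0.73) ≈ 3.1077.
y_gold = 3.1077^0.27 ≈ 1.3582.
c_gold = y_gold − (n+g+δ)·k_gold = 1.3582 − 0.118·3.1077 ≈ 0.9915.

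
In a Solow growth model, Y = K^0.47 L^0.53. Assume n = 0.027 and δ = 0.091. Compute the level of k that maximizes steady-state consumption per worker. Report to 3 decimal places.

The effective depreciation rate is n + δ = 0.027 + 0.091 = 0.118.
Setting f'(k) = n+δ gives 0.47·k^(0.47−1) = 0.118, hence k_gold = (0.47/0.118)^(1/0.53) ≈ 13.5670.

k_gold ≈ 13.567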